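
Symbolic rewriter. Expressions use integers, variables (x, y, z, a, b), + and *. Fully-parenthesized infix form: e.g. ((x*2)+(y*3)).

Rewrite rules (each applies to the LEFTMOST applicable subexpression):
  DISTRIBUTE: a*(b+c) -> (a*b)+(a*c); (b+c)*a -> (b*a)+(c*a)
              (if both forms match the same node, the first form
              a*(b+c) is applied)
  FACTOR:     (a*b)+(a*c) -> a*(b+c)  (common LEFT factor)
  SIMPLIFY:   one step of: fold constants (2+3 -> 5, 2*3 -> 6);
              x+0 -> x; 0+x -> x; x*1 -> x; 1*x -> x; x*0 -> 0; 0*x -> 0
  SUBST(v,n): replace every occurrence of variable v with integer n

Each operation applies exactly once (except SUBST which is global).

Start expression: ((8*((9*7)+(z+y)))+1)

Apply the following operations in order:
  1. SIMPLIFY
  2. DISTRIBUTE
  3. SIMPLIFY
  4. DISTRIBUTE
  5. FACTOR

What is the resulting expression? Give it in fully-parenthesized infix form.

Start: ((8*((9*7)+(z+y)))+1)
Apply SIMPLIFY at LRL (target: (9*7)): ((8*((9*7)+(z+y)))+1) -> ((8*(63+(z+y)))+1)
Apply DISTRIBUTE at L (target: (8*(63+(z+y)))): ((8*(63+(z+y)))+1) -> (((8*63)+(8*(z+y)))+1)
Apply SIMPLIFY at LL (target: (8*63)): (((8*63)+(8*(z+y)))+1) -> ((504+(8*(z+y)))+1)
Apply DISTRIBUTE at LR (target: (8*(z+y))): ((504+(8*(z+y)))+1) -> ((504+((8*z)+(8*y)))+1)
Apply FACTOR at LR (target: ((8*z)+(8*y))): ((504+((8*z)+(8*y)))+1) -> ((504+(8*(z+y)))+1)

Answer: ((504+(8*(z+y)))+1)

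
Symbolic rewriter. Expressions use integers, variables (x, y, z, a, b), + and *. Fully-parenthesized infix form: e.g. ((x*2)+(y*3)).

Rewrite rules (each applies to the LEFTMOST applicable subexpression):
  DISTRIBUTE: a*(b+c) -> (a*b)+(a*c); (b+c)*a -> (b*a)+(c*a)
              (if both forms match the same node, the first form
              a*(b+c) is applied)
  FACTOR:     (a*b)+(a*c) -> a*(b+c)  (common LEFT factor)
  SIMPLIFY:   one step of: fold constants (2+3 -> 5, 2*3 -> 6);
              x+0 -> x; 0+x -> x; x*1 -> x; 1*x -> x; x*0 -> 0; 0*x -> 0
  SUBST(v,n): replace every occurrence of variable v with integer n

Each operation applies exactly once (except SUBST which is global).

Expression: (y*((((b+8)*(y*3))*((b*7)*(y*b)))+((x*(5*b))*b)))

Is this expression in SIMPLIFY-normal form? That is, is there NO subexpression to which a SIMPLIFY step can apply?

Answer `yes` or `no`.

Expression: (y*((((b+8)*(y*3))*((b*7)*(y*b)))+((x*(5*b))*b)))
Scanning for simplifiable subexpressions (pre-order)...
  at root: (y*((((b+8)*(y*3))*((b*7)*(y*b)))+((x*(5*b))*b))) (not simplifiable)
  at R: ((((b+8)*(y*3))*((b*7)*(y*b)))+((x*(5*b))*b)) (not simplifiable)
  at RL: (((b+8)*(y*3))*((b*7)*(y*b))) (not simplifiable)
  at RLL: ((b+8)*(y*3)) (not simplifiable)
  at RLLL: (b+8) (not simplifiable)
  at RLLR: (y*3) (not simplifiable)
  at RLR: ((b*7)*(y*b)) (not simplifiable)
  at RLRL: (b*7) (not simplifiable)
  at RLRR: (y*b) (not simplifiable)
  at RR: ((x*(5*b))*b) (not simplifiable)
  at RRL: (x*(5*b)) (not simplifiable)
  at RRLR: (5*b) (not simplifiable)
Result: no simplifiable subexpression found -> normal form.

Answer: yes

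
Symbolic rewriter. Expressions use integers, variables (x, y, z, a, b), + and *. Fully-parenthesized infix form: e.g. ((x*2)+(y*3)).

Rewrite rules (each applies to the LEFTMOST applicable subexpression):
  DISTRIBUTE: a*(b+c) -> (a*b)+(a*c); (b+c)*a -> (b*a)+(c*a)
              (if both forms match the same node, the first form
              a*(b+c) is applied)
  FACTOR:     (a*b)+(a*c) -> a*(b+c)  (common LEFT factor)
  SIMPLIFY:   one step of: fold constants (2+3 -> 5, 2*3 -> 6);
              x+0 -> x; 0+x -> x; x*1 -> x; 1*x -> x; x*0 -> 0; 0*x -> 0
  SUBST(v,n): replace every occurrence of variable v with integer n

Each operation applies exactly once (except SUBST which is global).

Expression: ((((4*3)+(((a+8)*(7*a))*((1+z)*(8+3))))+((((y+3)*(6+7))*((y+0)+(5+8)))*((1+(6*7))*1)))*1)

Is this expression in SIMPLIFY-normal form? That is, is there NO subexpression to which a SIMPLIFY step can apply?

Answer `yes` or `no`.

Answer: no

Derivation:
Expression: ((((4*3)+(((a+8)*(7*a))*((1+z)*(8+3))))+((((y+3)*(6+7))*((y+0)+(5+8)))*((1+(6*7))*1)))*1)
Scanning for simplifiable subexpressions (pre-order)...
  at root: ((((4*3)+(((a+8)*(7*a))*((1+z)*(8+3))))+((((y+3)*(6+7))*((y+0)+(5+8)))*((1+(6*7))*1)))*1) (SIMPLIFIABLE)
  at L: (((4*3)+(((a+8)*(7*a))*((1+z)*(8+3))))+((((y+3)*(6+7))*((y+0)+(5+8)))*((1+(6*7))*1))) (not simplifiable)
  at LL: ((4*3)+(((a+8)*(7*a))*((1+z)*(8+3)))) (not simplifiable)
  at LLL: (4*3) (SIMPLIFIABLE)
  at LLR: (((a+8)*(7*a))*((1+z)*(8+3))) (not simplifiable)
  at LLRL: ((a+8)*(7*a)) (not simplifiable)
  at LLRLL: (a+8) (not simplifiable)
  at LLRLR: (7*a) (not simplifiable)
  at LLRR: ((1+z)*(8+3)) (not simplifiable)
  at LLRRL: (1+z) (not simplifiable)
  at LLRRR: (8+3) (SIMPLIFIABLE)
  at LR: ((((y+3)*(6+7))*((y+0)+(5+8)))*((1+(6*7))*1)) (not simplifiable)
  at LRL: (((y+3)*(6+7))*((y+0)+(5+8))) (not simplifiable)
  at LRLL: ((y+3)*(6+7)) (not simplifiable)
  at LRLLL: (y+3) (not simplifiable)
  at LRLLR: (6+7) (SIMPLIFIABLE)
  at LRLR: ((y+0)+(5+8)) (not simplifiable)
  at LRLRL: (y+0) (SIMPLIFIABLE)
  at LRLRR: (5+8) (SIMPLIFIABLE)
  at LRR: ((1+(6*7))*1) (SIMPLIFIABLE)
  at LRRL: (1+(6*7)) (not simplifiable)
  at LRRLR: (6*7) (SIMPLIFIABLE)
Found simplifiable subexpr at path root: ((((4*3)+(((a+8)*(7*a))*((1+z)*(8+3))))+((((y+3)*(6+7))*((y+0)+(5+8)))*((1+(6*7))*1)))*1)
One SIMPLIFY step would give: (((4*3)+(((a+8)*(7*a))*((1+z)*(8+3))))+((((y+3)*(6+7))*((y+0)+(5+8)))*((1+(6*7))*1)))
-> NOT in normal form.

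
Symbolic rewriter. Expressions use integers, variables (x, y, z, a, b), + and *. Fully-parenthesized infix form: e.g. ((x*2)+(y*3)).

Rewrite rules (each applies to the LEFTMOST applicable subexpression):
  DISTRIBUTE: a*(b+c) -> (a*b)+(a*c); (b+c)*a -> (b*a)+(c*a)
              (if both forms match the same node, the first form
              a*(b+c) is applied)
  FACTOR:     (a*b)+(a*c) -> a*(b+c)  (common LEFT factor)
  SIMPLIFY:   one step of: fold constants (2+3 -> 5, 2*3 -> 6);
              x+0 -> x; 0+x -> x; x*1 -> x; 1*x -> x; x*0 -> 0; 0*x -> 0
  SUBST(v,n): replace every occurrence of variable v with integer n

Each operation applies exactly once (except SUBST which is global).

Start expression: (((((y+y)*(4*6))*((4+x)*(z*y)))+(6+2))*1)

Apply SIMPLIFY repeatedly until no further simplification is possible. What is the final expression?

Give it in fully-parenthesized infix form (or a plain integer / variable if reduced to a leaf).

Answer: ((((y+y)*24)*((4+x)*(z*y)))+8)

Derivation:
Start: (((((y+y)*(4*6))*((4+x)*(z*y)))+(6+2))*1)
Step 1: at root: (((((y+y)*(4*6))*((4+x)*(z*y)))+(6+2))*1) -> ((((y+y)*(4*6))*((4+x)*(z*y)))+(6+2)); overall: (((((y+y)*(4*6))*((4+x)*(z*y)))+(6+2))*1) -> ((((y+y)*(4*6))*((4+x)*(z*y)))+(6+2))
Step 2: at LLR: (4*6) -> 24; overall: ((((y+y)*(4*6))*((4+x)*(z*y)))+(6+2)) -> ((((y+y)*24)*((4+x)*(z*y)))+(6+2))
Step 3: at R: (6+2) -> 8; overall: ((((y+y)*24)*((4+x)*(z*y)))+(6+2)) -> ((((y+y)*24)*((4+x)*(z*y)))+8)
Fixed point: ((((y+y)*24)*((4+x)*(z*y)))+8)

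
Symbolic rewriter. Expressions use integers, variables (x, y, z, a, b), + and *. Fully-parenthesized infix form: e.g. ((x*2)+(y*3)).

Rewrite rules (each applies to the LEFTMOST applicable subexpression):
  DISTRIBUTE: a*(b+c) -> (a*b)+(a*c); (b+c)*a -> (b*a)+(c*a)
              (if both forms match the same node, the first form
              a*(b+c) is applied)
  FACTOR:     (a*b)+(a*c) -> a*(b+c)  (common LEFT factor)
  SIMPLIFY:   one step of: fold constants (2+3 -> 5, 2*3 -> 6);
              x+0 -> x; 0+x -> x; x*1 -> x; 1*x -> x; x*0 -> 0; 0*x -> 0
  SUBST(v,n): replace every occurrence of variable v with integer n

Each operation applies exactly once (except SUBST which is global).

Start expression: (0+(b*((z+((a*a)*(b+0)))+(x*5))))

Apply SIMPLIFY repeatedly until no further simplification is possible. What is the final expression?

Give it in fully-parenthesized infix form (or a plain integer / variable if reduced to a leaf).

Start: (0+(b*((z+((a*a)*(b+0)))+(x*5))))
Step 1: at root: (0+(b*((z+((a*a)*(b+0)))+(x*5)))) -> (b*((z+((a*a)*(b+0)))+(x*5))); overall: (0+(b*((z+((a*a)*(b+0)))+(x*5)))) -> (b*((z+((a*a)*(b+0)))+(x*5)))
Step 2: at RLRR: (b+0) -> b; overall: (b*((z+((a*a)*(b+0)))+(x*5))) -> (b*((z+((a*a)*b))+(x*5)))
Fixed point: (b*((z+((a*a)*b))+(x*5)))

Answer: (b*((z+((a*a)*b))+(x*5)))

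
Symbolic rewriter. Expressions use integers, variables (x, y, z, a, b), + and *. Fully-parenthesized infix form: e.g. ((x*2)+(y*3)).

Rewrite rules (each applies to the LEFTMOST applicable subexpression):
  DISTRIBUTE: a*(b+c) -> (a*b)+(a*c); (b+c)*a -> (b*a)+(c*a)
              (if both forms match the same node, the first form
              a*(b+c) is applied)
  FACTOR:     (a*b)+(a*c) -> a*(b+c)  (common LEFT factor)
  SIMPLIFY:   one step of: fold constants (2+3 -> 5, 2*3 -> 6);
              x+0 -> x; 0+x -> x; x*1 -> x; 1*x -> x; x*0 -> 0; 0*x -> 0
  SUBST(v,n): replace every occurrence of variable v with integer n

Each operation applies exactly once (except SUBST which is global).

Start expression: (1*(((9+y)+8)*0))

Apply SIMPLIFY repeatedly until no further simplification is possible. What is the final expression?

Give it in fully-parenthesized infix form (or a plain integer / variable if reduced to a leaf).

Answer: 0

Derivation:
Start: (1*(((9+y)+8)*0))
Step 1: at root: (1*(((9+y)+8)*0)) -> (((9+y)+8)*0); overall: (1*(((9+y)+8)*0)) -> (((9+y)+8)*0)
Step 2: at root: (((9+y)+8)*0) -> 0; overall: (((9+y)+8)*0) -> 0
Fixed point: 0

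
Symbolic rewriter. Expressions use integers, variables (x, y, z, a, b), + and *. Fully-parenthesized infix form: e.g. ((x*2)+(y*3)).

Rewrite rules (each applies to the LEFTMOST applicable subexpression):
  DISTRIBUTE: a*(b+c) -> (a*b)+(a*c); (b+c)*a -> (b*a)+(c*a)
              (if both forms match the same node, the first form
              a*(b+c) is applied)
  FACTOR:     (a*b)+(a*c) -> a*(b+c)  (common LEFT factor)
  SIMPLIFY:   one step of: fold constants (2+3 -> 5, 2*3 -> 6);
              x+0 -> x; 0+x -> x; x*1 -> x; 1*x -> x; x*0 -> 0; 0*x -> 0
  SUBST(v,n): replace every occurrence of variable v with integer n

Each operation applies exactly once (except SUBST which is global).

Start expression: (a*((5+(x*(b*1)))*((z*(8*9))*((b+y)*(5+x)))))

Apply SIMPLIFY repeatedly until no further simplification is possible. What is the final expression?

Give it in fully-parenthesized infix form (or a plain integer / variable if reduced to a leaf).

Start: (a*((5+(x*(b*1)))*((z*(8*9))*((b+y)*(5+x)))))
Step 1: at RLRR: (b*1) -> b; overall: (a*((5+(x*(b*1)))*((z*(8*9))*((b+y)*(5+x))))) -> (a*((5+(x*b))*((z*(8*9))*((b+y)*(5+x)))))
Step 2: at RRLR: (8*9) -> 72; overall: (a*((5+(x*b))*((z*(8*9))*((b+y)*(5+x))))) -> (a*((5+(x*b))*((z*72)*((b+y)*(5+x)))))
Fixed point: (a*((5+(x*b))*((z*72)*((b+y)*(5+x)))))

Answer: (a*((5+(x*b))*((z*72)*((b+y)*(5+x)))))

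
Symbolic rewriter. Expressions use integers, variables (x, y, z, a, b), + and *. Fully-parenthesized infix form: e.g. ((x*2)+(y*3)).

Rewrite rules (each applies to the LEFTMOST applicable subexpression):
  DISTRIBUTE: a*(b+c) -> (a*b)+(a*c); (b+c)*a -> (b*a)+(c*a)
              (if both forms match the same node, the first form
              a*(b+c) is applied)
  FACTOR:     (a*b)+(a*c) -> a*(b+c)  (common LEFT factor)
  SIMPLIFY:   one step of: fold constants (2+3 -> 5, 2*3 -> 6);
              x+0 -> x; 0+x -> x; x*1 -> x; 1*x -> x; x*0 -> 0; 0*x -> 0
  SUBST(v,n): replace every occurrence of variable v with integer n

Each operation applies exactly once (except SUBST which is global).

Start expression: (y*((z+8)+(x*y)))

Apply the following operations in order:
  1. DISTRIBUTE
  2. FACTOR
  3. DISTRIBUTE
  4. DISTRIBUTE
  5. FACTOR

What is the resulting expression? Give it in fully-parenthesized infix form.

Answer: ((y*(z+8))+(y*(x*y)))

Derivation:
Start: (y*((z+8)+(x*y)))
Apply DISTRIBUTE at root (target: (y*((z+8)+(x*y)))): (y*((z+8)+(x*y))) -> ((y*(z+8))+(y*(x*y)))
Apply FACTOR at root (target: ((y*(z+8))+(y*(x*y)))): ((y*(z+8))+(y*(x*y))) -> (y*((z+8)+(x*y)))
Apply DISTRIBUTE at root (target: (y*((z+8)+(x*y)))): (y*((z+8)+(x*y))) -> ((y*(z+8))+(y*(x*y)))
Apply DISTRIBUTE at L (target: (y*(z+8))): ((y*(z+8))+(y*(x*y))) -> (((y*z)+(y*8))+(y*(x*y)))
Apply FACTOR at L (target: ((y*z)+(y*8))): (((y*z)+(y*8))+(y*(x*y))) -> ((y*(z+8))+(y*(x*y)))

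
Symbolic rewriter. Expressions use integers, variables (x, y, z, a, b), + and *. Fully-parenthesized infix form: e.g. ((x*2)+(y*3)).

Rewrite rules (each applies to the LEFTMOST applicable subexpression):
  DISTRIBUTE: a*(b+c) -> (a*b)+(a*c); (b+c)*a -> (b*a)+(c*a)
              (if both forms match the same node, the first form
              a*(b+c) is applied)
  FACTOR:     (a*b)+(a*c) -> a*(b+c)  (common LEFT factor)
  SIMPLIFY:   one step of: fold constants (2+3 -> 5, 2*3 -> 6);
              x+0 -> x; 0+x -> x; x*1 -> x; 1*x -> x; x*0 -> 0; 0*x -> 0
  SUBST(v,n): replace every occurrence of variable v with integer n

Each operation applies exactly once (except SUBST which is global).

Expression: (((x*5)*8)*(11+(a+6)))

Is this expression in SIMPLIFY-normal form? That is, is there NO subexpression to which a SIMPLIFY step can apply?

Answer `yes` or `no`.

Expression: (((x*5)*8)*(11+(a+6)))
Scanning for simplifiable subexpressions (pre-order)...
  at root: (((x*5)*8)*(11+(a+6))) (not simplifiable)
  at L: ((x*5)*8) (not simplifiable)
  at LL: (x*5) (not simplifiable)
  at R: (11+(a+6)) (not simplifiable)
  at RR: (a+6) (not simplifiable)
Result: no simplifiable subexpression found -> normal form.

Answer: yes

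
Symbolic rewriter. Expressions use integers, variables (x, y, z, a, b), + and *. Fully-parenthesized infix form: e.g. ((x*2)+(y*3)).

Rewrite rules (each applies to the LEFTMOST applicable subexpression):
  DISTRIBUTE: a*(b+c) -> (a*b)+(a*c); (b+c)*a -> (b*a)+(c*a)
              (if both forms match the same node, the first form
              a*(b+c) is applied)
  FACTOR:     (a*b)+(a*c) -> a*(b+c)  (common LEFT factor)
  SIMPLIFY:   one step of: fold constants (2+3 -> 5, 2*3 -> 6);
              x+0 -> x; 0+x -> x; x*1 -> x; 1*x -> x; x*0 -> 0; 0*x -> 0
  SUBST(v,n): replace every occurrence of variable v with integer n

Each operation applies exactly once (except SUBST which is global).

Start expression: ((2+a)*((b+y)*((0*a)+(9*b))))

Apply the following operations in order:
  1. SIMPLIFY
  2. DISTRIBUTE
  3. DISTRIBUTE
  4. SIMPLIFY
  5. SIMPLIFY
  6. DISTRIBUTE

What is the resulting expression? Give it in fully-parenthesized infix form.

Answer: ((2*((b*(9*b))+(y*(9*b))))+(a*((b+y)*(0+(9*b)))))

Derivation:
Start: ((2+a)*((b+y)*((0*a)+(9*b))))
Apply SIMPLIFY at RRL (target: (0*a)): ((2+a)*((b+y)*((0*a)+(9*b)))) -> ((2+a)*((b+y)*(0+(9*b))))
Apply DISTRIBUTE at root (target: ((2+a)*((b+y)*(0+(9*b))))): ((2+a)*((b+y)*(0+(9*b)))) -> ((2*((b+y)*(0+(9*b))))+(a*((b+y)*(0+(9*b)))))
Apply DISTRIBUTE at LR (target: ((b+y)*(0+(9*b)))): ((2*((b+y)*(0+(9*b))))+(a*((b+y)*(0+(9*b))))) -> ((2*(((b+y)*0)+((b+y)*(9*b))))+(a*((b+y)*(0+(9*b)))))
Apply SIMPLIFY at LRL (target: ((b+y)*0)): ((2*(((b+y)*0)+((b+y)*(9*b))))+(a*((b+y)*(0+(9*b))))) -> ((2*(0+((b+y)*(9*b))))+(a*((b+y)*(0+(9*b)))))
Apply SIMPLIFY at LR (target: (0+((b+y)*(9*b)))): ((2*(0+((b+y)*(9*b))))+(a*((b+y)*(0+(9*b))))) -> ((2*((b+y)*(9*b)))+(a*((b+y)*(0+(9*b)))))
Apply DISTRIBUTE at LR (target: ((b+y)*(9*b))): ((2*((b+y)*(9*b)))+(a*((b+y)*(0+(9*b))))) -> ((2*((b*(9*b))+(y*(9*b))))+(a*((b+y)*(0+(9*b)))))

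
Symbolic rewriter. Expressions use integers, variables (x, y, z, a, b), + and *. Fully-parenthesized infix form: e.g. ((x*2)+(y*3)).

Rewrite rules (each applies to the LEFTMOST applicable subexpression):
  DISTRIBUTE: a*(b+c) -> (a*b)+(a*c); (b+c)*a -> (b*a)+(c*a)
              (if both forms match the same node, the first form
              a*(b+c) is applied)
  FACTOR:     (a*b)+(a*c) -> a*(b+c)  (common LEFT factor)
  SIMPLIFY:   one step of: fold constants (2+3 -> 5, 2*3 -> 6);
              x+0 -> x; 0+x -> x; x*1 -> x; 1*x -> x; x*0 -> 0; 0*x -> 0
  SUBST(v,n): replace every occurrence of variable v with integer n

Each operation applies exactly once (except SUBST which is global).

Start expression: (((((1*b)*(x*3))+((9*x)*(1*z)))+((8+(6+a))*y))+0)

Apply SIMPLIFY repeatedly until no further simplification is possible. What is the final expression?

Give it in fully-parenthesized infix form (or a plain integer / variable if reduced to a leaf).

Answer: (((b*(x*3))+((9*x)*z))+((8+(6+a))*y))

Derivation:
Start: (((((1*b)*(x*3))+((9*x)*(1*z)))+((8+(6+a))*y))+0)
Step 1: at root: (((((1*b)*(x*3))+((9*x)*(1*z)))+((8+(6+a))*y))+0) -> ((((1*b)*(x*3))+((9*x)*(1*z)))+((8+(6+a))*y)); overall: (((((1*b)*(x*3))+((9*x)*(1*z)))+((8+(6+a))*y))+0) -> ((((1*b)*(x*3))+((9*x)*(1*z)))+((8+(6+a))*y))
Step 2: at LLL: (1*b) -> b; overall: ((((1*b)*(x*3))+((9*x)*(1*z)))+((8+(6+a))*y)) -> (((b*(x*3))+((9*x)*(1*z)))+((8+(6+a))*y))
Step 3: at LRR: (1*z) -> z; overall: (((b*(x*3))+((9*x)*(1*z)))+((8+(6+a))*y)) -> (((b*(x*3))+((9*x)*z))+((8+(6+a))*y))
Fixed point: (((b*(x*3))+((9*x)*z))+((8+(6+a))*y))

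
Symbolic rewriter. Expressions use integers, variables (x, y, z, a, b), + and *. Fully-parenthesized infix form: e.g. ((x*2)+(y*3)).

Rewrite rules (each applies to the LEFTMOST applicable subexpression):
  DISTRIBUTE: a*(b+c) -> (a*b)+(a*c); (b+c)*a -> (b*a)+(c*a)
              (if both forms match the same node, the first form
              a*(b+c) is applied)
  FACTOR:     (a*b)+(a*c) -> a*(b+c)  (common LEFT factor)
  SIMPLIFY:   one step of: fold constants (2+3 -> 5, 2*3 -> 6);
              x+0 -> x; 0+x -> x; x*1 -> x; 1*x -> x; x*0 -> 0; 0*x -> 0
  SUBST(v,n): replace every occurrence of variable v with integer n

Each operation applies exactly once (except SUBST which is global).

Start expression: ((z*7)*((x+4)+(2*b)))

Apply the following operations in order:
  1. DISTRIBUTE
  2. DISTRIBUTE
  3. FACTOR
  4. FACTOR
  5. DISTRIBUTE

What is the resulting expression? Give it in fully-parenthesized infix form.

Start: ((z*7)*((x+4)+(2*b)))
Apply DISTRIBUTE at root (target: ((z*7)*((x+4)+(2*b)))): ((z*7)*((x+4)+(2*b))) -> (((z*7)*(x+4))+((z*7)*(2*b)))
Apply DISTRIBUTE at L (target: ((z*7)*(x+4))): (((z*7)*(x+4))+((z*7)*(2*b))) -> ((((z*7)*x)+((z*7)*4))+((z*7)*(2*b)))
Apply FACTOR at L (target: (((z*7)*x)+((z*7)*4))): ((((z*7)*x)+((z*7)*4))+((z*7)*(2*b))) -> (((z*7)*(x+4))+((z*7)*(2*b)))
Apply FACTOR at root (target: (((z*7)*(x+4))+((z*7)*(2*b)))): (((z*7)*(x+4))+((z*7)*(2*b))) -> ((z*7)*((x+4)+(2*b)))
Apply DISTRIBUTE at root (target: ((z*7)*((x+4)+(2*b)))): ((z*7)*((x+4)+(2*b))) -> (((z*7)*(x+4))+((z*7)*(2*b)))

Answer: (((z*7)*(x+4))+((z*7)*(2*b)))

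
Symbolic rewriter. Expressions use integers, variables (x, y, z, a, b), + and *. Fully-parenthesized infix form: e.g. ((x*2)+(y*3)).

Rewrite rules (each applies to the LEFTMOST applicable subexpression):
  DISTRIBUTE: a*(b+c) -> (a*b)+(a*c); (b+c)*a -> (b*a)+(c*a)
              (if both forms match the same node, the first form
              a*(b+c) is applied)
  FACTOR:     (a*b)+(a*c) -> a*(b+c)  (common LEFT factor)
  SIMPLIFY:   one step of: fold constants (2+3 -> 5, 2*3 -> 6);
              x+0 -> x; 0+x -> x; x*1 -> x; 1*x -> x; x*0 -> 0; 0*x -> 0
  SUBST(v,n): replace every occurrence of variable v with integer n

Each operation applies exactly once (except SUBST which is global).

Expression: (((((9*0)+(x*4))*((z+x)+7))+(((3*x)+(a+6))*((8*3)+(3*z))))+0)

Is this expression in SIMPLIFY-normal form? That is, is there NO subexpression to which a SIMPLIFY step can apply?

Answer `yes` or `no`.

Expression: (((((9*0)+(x*4))*((z+x)+7))+(((3*x)+(a+6))*((8*3)+(3*z))))+0)
Scanning for simplifiable subexpressions (pre-order)...
  at root: (((((9*0)+(x*4))*((z+x)+7))+(((3*x)+(a+6))*((8*3)+(3*z))))+0) (SIMPLIFIABLE)
  at L: ((((9*0)+(x*4))*((z+x)+7))+(((3*x)+(a+6))*((8*3)+(3*z)))) (not simplifiable)
  at LL: (((9*0)+(x*4))*((z+x)+7)) (not simplifiable)
  at LLL: ((9*0)+(x*4)) (not simplifiable)
  at LLLL: (9*0) (SIMPLIFIABLE)
  at LLLR: (x*4) (not simplifiable)
  at LLR: ((z+x)+7) (not simplifiable)
  at LLRL: (z+x) (not simplifiable)
  at LR: (((3*x)+(a+6))*((8*3)+(3*z))) (not simplifiable)
  at LRL: ((3*x)+(a+6)) (not simplifiable)
  at LRLL: (3*x) (not simplifiable)
  at LRLR: (a+6) (not simplifiable)
  at LRR: ((8*3)+(3*z)) (not simplifiable)
  at LRRL: (8*3) (SIMPLIFIABLE)
  at LRRR: (3*z) (not simplifiable)
Found simplifiable subexpr at path root: (((((9*0)+(x*4))*((z+x)+7))+(((3*x)+(a+6))*((8*3)+(3*z))))+0)
One SIMPLIFY step would give: ((((9*0)+(x*4))*((z+x)+7))+(((3*x)+(a+6))*((8*3)+(3*z))))
-> NOT in normal form.

Answer: no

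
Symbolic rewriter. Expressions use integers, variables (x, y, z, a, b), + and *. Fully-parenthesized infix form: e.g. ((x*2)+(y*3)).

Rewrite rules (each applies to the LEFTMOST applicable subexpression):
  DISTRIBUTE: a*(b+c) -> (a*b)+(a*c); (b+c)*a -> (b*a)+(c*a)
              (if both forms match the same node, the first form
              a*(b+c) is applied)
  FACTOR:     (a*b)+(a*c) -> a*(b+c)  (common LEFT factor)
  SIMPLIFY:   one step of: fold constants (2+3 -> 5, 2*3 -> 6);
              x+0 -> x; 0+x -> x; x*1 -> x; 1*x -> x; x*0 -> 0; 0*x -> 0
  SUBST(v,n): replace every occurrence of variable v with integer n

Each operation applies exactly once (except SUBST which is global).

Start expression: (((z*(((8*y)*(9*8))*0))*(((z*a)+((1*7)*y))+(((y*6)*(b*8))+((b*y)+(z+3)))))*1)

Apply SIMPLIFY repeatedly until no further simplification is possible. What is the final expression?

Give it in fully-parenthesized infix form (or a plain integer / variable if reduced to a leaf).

Start: (((z*(((8*y)*(9*8))*0))*(((z*a)+((1*7)*y))+(((y*6)*(b*8))+((b*y)+(z+3)))))*1)
Step 1: at root: (((z*(((8*y)*(9*8))*0))*(((z*a)+((1*7)*y))+(((y*6)*(b*8))+((b*y)+(z+3)))))*1) -> ((z*(((8*y)*(9*8))*0))*(((z*a)+((1*7)*y))+(((y*6)*(b*8))+((b*y)+(z+3))))); overall: (((z*(((8*y)*(9*8))*0))*(((z*a)+((1*7)*y))+(((y*6)*(b*8))+((b*y)+(z+3)))))*1) -> ((z*(((8*y)*(9*8))*0))*(((z*a)+((1*7)*y))+(((y*6)*(b*8))+((b*y)+(z+3)))))
Step 2: at LR: (((8*y)*(9*8))*0) -> 0; overall: ((z*(((8*y)*(9*8))*0))*(((z*a)+((1*7)*y))+(((y*6)*(b*8))+((b*y)+(z+3))))) -> ((z*0)*(((z*a)+((1*7)*y))+(((y*6)*(b*8))+((b*y)+(z+3)))))
Step 3: at L: (z*0) -> 0; overall: ((z*0)*(((z*a)+((1*7)*y))+(((y*6)*(b*8))+((b*y)+(z+3))))) -> (0*(((z*a)+((1*7)*y))+(((y*6)*(b*8))+((b*y)+(z+3)))))
Step 4: at root: (0*(((z*a)+((1*7)*y))+(((y*6)*(b*8))+((b*y)+(z+3))))) -> 0; overall: (0*(((z*a)+((1*7)*y))+(((y*6)*(b*8))+((b*y)+(z+3))))) -> 0
Fixed point: 0

Answer: 0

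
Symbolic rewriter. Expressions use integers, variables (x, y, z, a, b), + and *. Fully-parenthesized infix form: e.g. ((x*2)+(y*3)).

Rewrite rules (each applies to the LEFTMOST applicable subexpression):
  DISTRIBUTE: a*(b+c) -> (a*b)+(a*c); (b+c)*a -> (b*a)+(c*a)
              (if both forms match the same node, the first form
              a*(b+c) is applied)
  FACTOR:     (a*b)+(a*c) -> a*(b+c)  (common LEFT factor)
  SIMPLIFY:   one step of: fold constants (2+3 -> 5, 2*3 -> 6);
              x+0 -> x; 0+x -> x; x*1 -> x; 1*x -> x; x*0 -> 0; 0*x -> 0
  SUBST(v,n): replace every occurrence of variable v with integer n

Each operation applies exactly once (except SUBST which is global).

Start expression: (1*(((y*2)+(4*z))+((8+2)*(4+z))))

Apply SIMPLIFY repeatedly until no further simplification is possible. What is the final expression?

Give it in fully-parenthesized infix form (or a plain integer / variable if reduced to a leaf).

Start: (1*(((y*2)+(4*z))+((8+2)*(4+z))))
Step 1: at root: (1*(((y*2)+(4*z))+((8+2)*(4+z)))) -> (((y*2)+(4*z))+((8+2)*(4+z))); overall: (1*(((y*2)+(4*z))+((8+2)*(4+z)))) -> (((y*2)+(4*z))+((8+2)*(4+z)))
Step 2: at RL: (8+2) -> 10; overall: (((y*2)+(4*z))+((8+2)*(4+z))) -> (((y*2)+(4*z))+(10*(4+z)))
Fixed point: (((y*2)+(4*z))+(10*(4+z)))

Answer: (((y*2)+(4*z))+(10*(4+z)))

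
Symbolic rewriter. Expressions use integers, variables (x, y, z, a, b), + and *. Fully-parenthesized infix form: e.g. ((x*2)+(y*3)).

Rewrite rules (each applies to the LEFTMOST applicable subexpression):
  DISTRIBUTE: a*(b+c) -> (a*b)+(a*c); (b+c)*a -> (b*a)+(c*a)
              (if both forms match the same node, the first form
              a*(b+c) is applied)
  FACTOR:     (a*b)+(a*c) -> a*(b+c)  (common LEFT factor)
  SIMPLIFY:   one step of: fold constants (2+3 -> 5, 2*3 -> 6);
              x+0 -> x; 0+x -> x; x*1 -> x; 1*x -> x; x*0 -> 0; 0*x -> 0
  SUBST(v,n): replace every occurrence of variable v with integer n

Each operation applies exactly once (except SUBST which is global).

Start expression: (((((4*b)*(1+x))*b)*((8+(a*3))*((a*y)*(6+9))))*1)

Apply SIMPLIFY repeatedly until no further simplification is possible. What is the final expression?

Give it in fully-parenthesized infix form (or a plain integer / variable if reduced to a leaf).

Answer: ((((4*b)*(1+x))*b)*((8+(a*3))*((a*y)*15)))

Derivation:
Start: (((((4*b)*(1+x))*b)*((8+(a*3))*((a*y)*(6+9))))*1)
Step 1: at root: (((((4*b)*(1+x))*b)*((8+(a*3))*((a*y)*(6+9))))*1) -> ((((4*b)*(1+x))*b)*((8+(a*3))*((a*y)*(6+9)))); overall: (((((4*b)*(1+x))*b)*((8+(a*3))*((a*y)*(6+9))))*1) -> ((((4*b)*(1+x))*b)*((8+(a*3))*((a*y)*(6+9))))
Step 2: at RRR: (6+9) -> 15; overall: ((((4*b)*(1+x))*b)*((8+(a*3))*((a*y)*(6+9)))) -> ((((4*b)*(1+x))*b)*((8+(a*3))*((a*y)*15)))
Fixed point: ((((4*b)*(1+x))*b)*((8+(a*3))*((a*y)*15)))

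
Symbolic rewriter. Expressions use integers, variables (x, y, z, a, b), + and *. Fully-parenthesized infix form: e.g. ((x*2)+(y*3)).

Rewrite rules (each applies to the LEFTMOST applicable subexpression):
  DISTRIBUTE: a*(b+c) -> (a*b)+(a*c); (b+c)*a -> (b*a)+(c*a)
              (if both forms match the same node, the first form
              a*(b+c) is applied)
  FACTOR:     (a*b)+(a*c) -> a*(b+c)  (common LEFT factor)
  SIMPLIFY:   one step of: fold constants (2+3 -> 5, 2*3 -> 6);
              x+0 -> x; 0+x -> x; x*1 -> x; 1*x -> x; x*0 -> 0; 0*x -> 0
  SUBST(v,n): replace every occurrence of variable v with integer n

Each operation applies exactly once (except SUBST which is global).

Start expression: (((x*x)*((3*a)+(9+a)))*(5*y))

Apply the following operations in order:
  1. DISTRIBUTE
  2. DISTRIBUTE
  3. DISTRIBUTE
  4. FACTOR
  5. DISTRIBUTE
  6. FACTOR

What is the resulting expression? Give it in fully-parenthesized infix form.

Start: (((x*x)*((3*a)+(9+a)))*(5*y))
Apply DISTRIBUTE at L (target: ((x*x)*((3*a)+(9+a)))): (((x*x)*((3*a)+(9+a)))*(5*y)) -> ((((x*x)*(3*a))+((x*x)*(9+a)))*(5*y))
Apply DISTRIBUTE at root (target: ((((x*x)*(3*a))+((x*x)*(9+a)))*(5*y))): ((((x*x)*(3*a))+((x*x)*(9+a)))*(5*y)) -> ((((x*x)*(3*a))*(5*y))+(((x*x)*(9+a))*(5*y)))
Apply DISTRIBUTE at RL (target: ((x*x)*(9+a))): ((((x*x)*(3*a))*(5*y))+(((x*x)*(9+a))*(5*y))) -> ((((x*x)*(3*a))*(5*y))+((((x*x)*9)+((x*x)*a))*(5*y)))
Apply FACTOR at RL (target: (((x*x)*9)+((x*x)*a))): ((((x*x)*(3*a))*(5*y))+((((x*x)*9)+((x*x)*a))*(5*y))) -> ((((x*x)*(3*a))*(5*y))+(((x*x)*(9+a))*(5*y)))
Apply DISTRIBUTE at RL (target: ((x*x)*(9+a))): ((((x*x)*(3*a))*(5*y))+(((x*x)*(9+a))*(5*y))) -> ((((x*x)*(3*a))*(5*y))+((((x*x)*9)+((x*x)*a))*(5*y)))
Apply FACTOR at RL (target: (((x*x)*9)+((x*x)*a))): ((((x*x)*(3*a))*(5*y))+((((x*x)*9)+((x*x)*a))*(5*y))) -> ((((x*x)*(3*a))*(5*y))+(((x*x)*(9+a))*(5*y)))

Answer: ((((x*x)*(3*a))*(5*y))+(((x*x)*(9+a))*(5*y)))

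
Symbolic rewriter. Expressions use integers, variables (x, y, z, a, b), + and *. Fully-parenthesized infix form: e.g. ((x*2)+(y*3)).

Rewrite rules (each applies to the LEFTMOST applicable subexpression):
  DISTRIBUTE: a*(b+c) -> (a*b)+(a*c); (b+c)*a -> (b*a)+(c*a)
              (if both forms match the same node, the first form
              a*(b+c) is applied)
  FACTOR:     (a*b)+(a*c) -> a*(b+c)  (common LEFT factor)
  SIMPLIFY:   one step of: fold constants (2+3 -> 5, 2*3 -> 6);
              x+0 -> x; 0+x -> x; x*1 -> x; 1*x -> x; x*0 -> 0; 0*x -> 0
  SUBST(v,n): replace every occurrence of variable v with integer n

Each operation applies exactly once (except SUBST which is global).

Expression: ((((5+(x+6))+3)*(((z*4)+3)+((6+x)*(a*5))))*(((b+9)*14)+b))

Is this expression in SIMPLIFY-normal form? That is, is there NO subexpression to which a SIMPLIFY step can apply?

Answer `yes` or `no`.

Expression: ((((5+(x+6))+3)*(((z*4)+3)+((6+x)*(a*5))))*(((b+9)*14)+b))
Scanning for simplifiable subexpressions (pre-order)...
  at root: ((((5+(x+6))+3)*(((z*4)+3)+((6+x)*(a*5))))*(((b+9)*14)+b)) (not simplifiable)
  at L: (((5+(x+6))+3)*(((z*4)+3)+((6+x)*(a*5)))) (not simplifiable)
  at LL: ((5+(x+6))+3) (not simplifiable)
  at LLL: (5+(x+6)) (not simplifiable)
  at LLLR: (x+6) (not simplifiable)
  at LR: (((z*4)+3)+((6+x)*(a*5))) (not simplifiable)
  at LRL: ((z*4)+3) (not simplifiable)
  at LRLL: (z*4) (not simplifiable)
  at LRR: ((6+x)*(a*5)) (not simplifiable)
  at LRRL: (6+x) (not simplifiable)
  at LRRR: (a*5) (not simplifiable)
  at R: (((b+9)*14)+b) (not simplifiable)
  at RL: ((b+9)*14) (not simplifiable)
  at RLL: (b+9) (not simplifiable)
Result: no simplifiable subexpression found -> normal form.

Answer: yes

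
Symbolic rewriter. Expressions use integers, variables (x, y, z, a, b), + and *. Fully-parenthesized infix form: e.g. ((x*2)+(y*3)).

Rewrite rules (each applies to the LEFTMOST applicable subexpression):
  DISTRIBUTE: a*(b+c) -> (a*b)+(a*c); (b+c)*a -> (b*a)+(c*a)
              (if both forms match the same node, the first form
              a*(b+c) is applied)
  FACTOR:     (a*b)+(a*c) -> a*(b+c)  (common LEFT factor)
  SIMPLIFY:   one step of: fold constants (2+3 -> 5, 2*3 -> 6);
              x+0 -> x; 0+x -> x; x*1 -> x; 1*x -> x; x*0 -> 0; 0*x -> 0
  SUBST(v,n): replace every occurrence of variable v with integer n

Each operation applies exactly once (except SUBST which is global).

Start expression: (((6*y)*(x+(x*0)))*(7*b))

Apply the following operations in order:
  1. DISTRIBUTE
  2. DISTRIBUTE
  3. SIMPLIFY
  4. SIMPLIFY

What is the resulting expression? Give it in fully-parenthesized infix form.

Answer: ((((6*y)*x)*(7*b))+(0*(7*b)))

Derivation:
Start: (((6*y)*(x+(x*0)))*(7*b))
Apply DISTRIBUTE at L (target: ((6*y)*(x+(x*0)))): (((6*y)*(x+(x*0)))*(7*b)) -> ((((6*y)*x)+((6*y)*(x*0)))*(7*b))
Apply DISTRIBUTE at root (target: ((((6*y)*x)+((6*y)*(x*0)))*(7*b))): ((((6*y)*x)+((6*y)*(x*0)))*(7*b)) -> ((((6*y)*x)*(7*b))+(((6*y)*(x*0))*(7*b)))
Apply SIMPLIFY at RLR (target: (x*0)): ((((6*y)*x)*(7*b))+(((6*y)*(x*0))*(7*b))) -> ((((6*y)*x)*(7*b))+(((6*y)*0)*(7*b)))
Apply SIMPLIFY at RL (target: ((6*y)*0)): ((((6*y)*x)*(7*b))+(((6*y)*0)*(7*b))) -> ((((6*y)*x)*(7*b))+(0*(7*b)))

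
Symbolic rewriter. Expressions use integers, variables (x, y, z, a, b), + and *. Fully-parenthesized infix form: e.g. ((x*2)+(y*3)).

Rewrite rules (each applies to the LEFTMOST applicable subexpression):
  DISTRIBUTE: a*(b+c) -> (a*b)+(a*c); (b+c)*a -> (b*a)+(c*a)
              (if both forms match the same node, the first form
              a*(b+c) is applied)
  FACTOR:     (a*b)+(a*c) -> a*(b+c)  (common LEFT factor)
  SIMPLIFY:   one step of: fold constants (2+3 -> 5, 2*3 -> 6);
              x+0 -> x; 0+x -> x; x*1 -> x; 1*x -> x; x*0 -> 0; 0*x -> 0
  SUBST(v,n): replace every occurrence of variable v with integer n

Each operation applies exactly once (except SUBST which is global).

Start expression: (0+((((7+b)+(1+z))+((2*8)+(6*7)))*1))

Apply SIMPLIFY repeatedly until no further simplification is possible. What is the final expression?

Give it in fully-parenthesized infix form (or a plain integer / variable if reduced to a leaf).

Answer: (((7+b)+(1+z))+58)

Derivation:
Start: (0+((((7+b)+(1+z))+((2*8)+(6*7)))*1))
Step 1: at root: (0+((((7+b)+(1+z))+((2*8)+(6*7)))*1)) -> ((((7+b)+(1+z))+((2*8)+(6*7)))*1); overall: (0+((((7+b)+(1+z))+((2*8)+(6*7)))*1)) -> ((((7+b)+(1+z))+((2*8)+(6*7)))*1)
Step 2: at root: ((((7+b)+(1+z))+((2*8)+(6*7)))*1) -> (((7+b)+(1+z))+((2*8)+(6*7))); overall: ((((7+b)+(1+z))+((2*8)+(6*7)))*1) -> (((7+b)+(1+z))+((2*8)+(6*7)))
Step 3: at RL: (2*8) -> 16; overall: (((7+b)+(1+z))+((2*8)+(6*7))) -> (((7+b)+(1+z))+(16+(6*7)))
Step 4: at RR: (6*7) -> 42; overall: (((7+b)+(1+z))+(16+(6*7))) -> (((7+b)+(1+z))+(16+42))
Step 5: at R: (16+42) -> 58; overall: (((7+b)+(1+z))+(16+42)) -> (((7+b)+(1+z))+58)
Fixed point: (((7+b)+(1+z))+58)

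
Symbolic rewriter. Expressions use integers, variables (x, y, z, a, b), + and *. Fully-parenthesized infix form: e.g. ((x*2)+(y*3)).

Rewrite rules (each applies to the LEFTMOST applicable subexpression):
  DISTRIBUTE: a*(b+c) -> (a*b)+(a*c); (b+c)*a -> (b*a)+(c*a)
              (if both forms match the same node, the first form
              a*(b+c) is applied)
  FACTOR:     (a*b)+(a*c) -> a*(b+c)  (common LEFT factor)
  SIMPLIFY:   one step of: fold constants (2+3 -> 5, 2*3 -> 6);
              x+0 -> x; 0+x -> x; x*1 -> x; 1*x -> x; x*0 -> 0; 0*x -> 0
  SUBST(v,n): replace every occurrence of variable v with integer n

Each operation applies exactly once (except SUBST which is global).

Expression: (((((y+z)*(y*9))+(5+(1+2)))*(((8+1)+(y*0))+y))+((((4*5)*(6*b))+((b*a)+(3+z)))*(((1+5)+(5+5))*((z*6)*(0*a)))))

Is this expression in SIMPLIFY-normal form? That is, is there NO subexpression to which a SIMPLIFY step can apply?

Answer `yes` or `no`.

Expression: (((((y+z)*(y*9))+(5+(1+2)))*(((8+1)+(y*0))+y))+((((4*5)*(6*b))+((b*a)+(3+z)))*(((1+5)+(5+5))*((z*6)*(0*a)))))
Scanning for simplifiable subexpressions (pre-order)...
  at root: (((((y+z)*(y*9))+(5+(1+2)))*(((8+1)+(y*0))+y))+((((4*5)*(6*b))+((b*a)+(3+z)))*(((1+5)+(5+5))*((z*6)*(0*a))))) (not simplifiable)
  at L: ((((y+z)*(y*9))+(5+(1+2)))*(((8+1)+(y*0))+y)) (not simplifiable)
  at LL: (((y+z)*(y*9))+(5+(1+2))) (not simplifiable)
  at LLL: ((y+z)*(y*9)) (not simplifiable)
  at LLLL: (y+z) (not simplifiable)
  at LLLR: (y*9) (not simplifiable)
  at LLR: (5+(1+2)) (not simplifiable)
  at LLRR: (1+2) (SIMPLIFIABLE)
  at LR: (((8+1)+(y*0))+y) (not simplifiable)
  at LRL: ((8+1)+(y*0)) (not simplifiable)
  at LRLL: (8+1) (SIMPLIFIABLE)
  at LRLR: (y*0) (SIMPLIFIABLE)
  at R: ((((4*5)*(6*b))+((b*a)+(3+z)))*(((1+5)+(5+5))*((z*6)*(0*a)))) (not simplifiable)
  at RL: (((4*5)*(6*b))+((b*a)+(3+z))) (not simplifiable)
  at RLL: ((4*5)*(6*b)) (not simplifiable)
  at RLLL: (4*5) (SIMPLIFIABLE)
  at RLLR: (6*b) (not simplifiable)
  at RLR: ((b*a)+(3+z)) (not simplifiable)
  at RLRL: (b*a) (not simplifiable)
  at RLRR: (3+z) (not simplifiable)
  at RR: (((1+5)+(5+5))*((z*6)*(0*a))) (not simplifiable)
  at RRL: ((1+5)+(5+5)) (not simplifiable)
  at RRLL: (1+5) (SIMPLIFIABLE)
  at RRLR: (5+5) (SIMPLIFIABLE)
  at RRR: ((z*6)*(0*a)) (not simplifiable)
  at RRRL: (z*6) (not simplifiable)
  at RRRR: (0*a) (SIMPLIFIABLE)
Found simplifiable subexpr at path LLRR: (1+2)
One SIMPLIFY step would give: (((((y+z)*(y*9))+(5+3))*(((8+1)+(y*0))+y))+((((4*5)*(6*b))+((b*a)+(3+z)))*(((1+5)+(5+5))*((z*6)*(0*a)))))
-> NOT in normal form.

Answer: no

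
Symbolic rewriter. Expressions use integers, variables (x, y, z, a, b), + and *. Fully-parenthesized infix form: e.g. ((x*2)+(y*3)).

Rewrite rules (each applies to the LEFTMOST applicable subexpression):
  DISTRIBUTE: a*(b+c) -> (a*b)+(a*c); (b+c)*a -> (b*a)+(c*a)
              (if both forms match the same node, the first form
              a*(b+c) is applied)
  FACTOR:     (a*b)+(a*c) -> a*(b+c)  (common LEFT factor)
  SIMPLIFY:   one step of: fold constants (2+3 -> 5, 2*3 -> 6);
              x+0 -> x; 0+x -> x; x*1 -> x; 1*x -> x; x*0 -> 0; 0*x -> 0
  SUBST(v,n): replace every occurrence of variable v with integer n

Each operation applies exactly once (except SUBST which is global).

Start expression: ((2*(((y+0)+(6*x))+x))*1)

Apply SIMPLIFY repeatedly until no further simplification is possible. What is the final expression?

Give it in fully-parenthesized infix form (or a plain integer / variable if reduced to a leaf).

Answer: (2*((y+(6*x))+x))

Derivation:
Start: ((2*(((y+0)+(6*x))+x))*1)
Step 1: at root: ((2*(((y+0)+(6*x))+x))*1) -> (2*(((y+0)+(6*x))+x)); overall: ((2*(((y+0)+(6*x))+x))*1) -> (2*(((y+0)+(6*x))+x))
Step 2: at RLL: (y+0) -> y; overall: (2*(((y+0)+(6*x))+x)) -> (2*((y+(6*x))+x))
Fixed point: (2*((y+(6*x))+x))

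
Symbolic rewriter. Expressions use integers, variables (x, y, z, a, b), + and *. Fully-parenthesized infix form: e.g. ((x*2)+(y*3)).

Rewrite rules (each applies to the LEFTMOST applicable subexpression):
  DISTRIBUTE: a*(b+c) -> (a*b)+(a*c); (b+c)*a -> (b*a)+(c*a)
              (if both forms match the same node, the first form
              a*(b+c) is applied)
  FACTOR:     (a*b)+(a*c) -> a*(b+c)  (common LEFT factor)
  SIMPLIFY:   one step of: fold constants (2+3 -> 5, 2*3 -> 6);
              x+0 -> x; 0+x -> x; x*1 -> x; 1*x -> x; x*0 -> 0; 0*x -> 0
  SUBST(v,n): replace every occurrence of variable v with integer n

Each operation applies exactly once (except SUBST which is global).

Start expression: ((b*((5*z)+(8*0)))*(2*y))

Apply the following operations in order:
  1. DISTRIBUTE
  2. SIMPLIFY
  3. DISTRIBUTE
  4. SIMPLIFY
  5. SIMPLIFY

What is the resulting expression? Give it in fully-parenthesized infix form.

Start: ((b*((5*z)+(8*0)))*(2*y))
Apply DISTRIBUTE at L (target: (b*((5*z)+(8*0)))): ((b*((5*z)+(8*0)))*(2*y)) -> (((b*(5*z))+(b*(8*0)))*(2*y))
Apply SIMPLIFY at LRR (target: (8*0)): (((b*(5*z))+(b*(8*0)))*(2*y)) -> (((b*(5*z))+(b*0))*(2*y))
Apply DISTRIBUTE at root (target: (((b*(5*z))+(b*0))*(2*y))): (((b*(5*z))+(b*0))*(2*y)) -> (((b*(5*z))*(2*y))+((b*0)*(2*y)))
Apply SIMPLIFY at RL (target: (b*0)): (((b*(5*z))*(2*y))+((b*0)*(2*y))) -> (((b*(5*z))*(2*y))+(0*(2*y)))
Apply SIMPLIFY at R (target: (0*(2*y))): (((b*(5*z))*(2*y))+(0*(2*y))) -> (((b*(5*z))*(2*y))+0)

Answer: (((b*(5*z))*(2*y))+0)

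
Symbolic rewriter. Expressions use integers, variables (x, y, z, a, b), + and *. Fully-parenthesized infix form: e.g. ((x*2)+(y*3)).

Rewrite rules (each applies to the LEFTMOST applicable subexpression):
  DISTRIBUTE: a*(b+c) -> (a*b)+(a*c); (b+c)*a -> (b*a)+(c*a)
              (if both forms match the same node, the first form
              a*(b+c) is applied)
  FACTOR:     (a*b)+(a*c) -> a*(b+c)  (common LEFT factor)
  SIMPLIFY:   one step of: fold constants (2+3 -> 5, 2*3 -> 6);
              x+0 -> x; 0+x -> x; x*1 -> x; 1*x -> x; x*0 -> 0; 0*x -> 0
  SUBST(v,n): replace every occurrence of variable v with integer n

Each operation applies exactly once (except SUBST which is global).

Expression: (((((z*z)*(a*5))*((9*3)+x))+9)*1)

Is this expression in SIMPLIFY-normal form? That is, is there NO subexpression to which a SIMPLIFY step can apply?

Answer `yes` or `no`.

Answer: no

Derivation:
Expression: (((((z*z)*(a*5))*((9*3)+x))+9)*1)
Scanning for simplifiable subexpressions (pre-order)...
  at root: (((((z*z)*(a*5))*((9*3)+x))+9)*1) (SIMPLIFIABLE)
  at L: ((((z*z)*(a*5))*((9*3)+x))+9) (not simplifiable)
  at LL: (((z*z)*(a*5))*((9*3)+x)) (not simplifiable)
  at LLL: ((z*z)*(a*5)) (not simplifiable)
  at LLLL: (z*z) (not simplifiable)
  at LLLR: (a*5) (not simplifiable)
  at LLR: ((9*3)+x) (not simplifiable)
  at LLRL: (9*3) (SIMPLIFIABLE)
Found simplifiable subexpr at path root: (((((z*z)*(a*5))*((9*3)+x))+9)*1)
One SIMPLIFY step would give: ((((z*z)*(a*5))*((9*3)+x))+9)
-> NOT in normal form.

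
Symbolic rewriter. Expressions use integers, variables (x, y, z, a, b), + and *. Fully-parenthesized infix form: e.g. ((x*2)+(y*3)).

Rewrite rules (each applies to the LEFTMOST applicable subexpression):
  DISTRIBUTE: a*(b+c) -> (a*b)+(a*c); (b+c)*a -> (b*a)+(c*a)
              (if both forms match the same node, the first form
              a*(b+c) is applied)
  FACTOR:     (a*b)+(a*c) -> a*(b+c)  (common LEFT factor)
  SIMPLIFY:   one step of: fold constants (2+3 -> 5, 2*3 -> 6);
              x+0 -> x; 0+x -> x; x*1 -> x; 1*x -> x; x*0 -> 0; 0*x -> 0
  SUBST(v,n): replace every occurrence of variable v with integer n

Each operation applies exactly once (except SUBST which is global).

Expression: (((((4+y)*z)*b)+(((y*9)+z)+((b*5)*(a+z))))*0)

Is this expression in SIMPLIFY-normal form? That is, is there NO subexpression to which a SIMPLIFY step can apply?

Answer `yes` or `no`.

Answer: no

Derivation:
Expression: (((((4+y)*z)*b)+(((y*9)+z)+((b*5)*(a+z))))*0)
Scanning for simplifiable subexpressions (pre-order)...
  at root: (((((4+y)*z)*b)+(((y*9)+z)+((b*5)*(a+z))))*0) (SIMPLIFIABLE)
  at L: ((((4+y)*z)*b)+(((y*9)+z)+((b*5)*(a+z)))) (not simplifiable)
  at LL: (((4+y)*z)*b) (not simplifiable)
  at LLL: ((4+y)*z) (not simplifiable)
  at LLLL: (4+y) (not simplifiable)
  at LR: (((y*9)+z)+((b*5)*(a+z))) (not simplifiable)
  at LRL: ((y*9)+z) (not simplifiable)
  at LRLL: (y*9) (not simplifiable)
  at LRR: ((b*5)*(a+z)) (not simplifiable)
  at LRRL: (b*5) (not simplifiable)
  at LRRR: (a+z) (not simplifiable)
Found simplifiable subexpr at path root: (((((4+y)*z)*b)+(((y*9)+z)+((b*5)*(a+z))))*0)
One SIMPLIFY step would give: 0
-> NOT in normal form.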